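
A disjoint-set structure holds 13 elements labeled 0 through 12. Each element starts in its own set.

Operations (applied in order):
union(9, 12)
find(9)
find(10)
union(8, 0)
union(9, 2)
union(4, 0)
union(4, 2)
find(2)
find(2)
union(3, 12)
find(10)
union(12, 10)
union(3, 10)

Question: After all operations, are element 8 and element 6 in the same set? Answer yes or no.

Answer: no

Derivation:
Step 1: union(9, 12) -> merged; set of 9 now {9, 12}
Step 2: find(9) -> no change; set of 9 is {9, 12}
Step 3: find(10) -> no change; set of 10 is {10}
Step 4: union(8, 0) -> merged; set of 8 now {0, 8}
Step 5: union(9, 2) -> merged; set of 9 now {2, 9, 12}
Step 6: union(4, 0) -> merged; set of 4 now {0, 4, 8}
Step 7: union(4, 2) -> merged; set of 4 now {0, 2, 4, 8, 9, 12}
Step 8: find(2) -> no change; set of 2 is {0, 2, 4, 8, 9, 12}
Step 9: find(2) -> no change; set of 2 is {0, 2, 4, 8, 9, 12}
Step 10: union(3, 12) -> merged; set of 3 now {0, 2, 3, 4, 8, 9, 12}
Step 11: find(10) -> no change; set of 10 is {10}
Step 12: union(12, 10) -> merged; set of 12 now {0, 2, 3, 4, 8, 9, 10, 12}
Step 13: union(3, 10) -> already same set; set of 3 now {0, 2, 3, 4, 8, 9, 10, 12}
Set of 8: {0, 2, 3, 4, 8, 9, 10, 12}; 6 is not a member.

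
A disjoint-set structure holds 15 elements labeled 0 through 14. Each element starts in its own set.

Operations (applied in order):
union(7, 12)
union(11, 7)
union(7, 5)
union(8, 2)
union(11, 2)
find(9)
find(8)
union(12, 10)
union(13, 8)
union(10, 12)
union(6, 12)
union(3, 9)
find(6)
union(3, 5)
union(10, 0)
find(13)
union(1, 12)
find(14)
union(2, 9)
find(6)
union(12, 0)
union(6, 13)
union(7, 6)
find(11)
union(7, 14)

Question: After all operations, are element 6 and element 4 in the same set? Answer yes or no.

Answer: no

Derivation:
Step 1: union(7, 12) -> merged; set of 7 now {7, 12}
Step 2: union(11, 7) -> merged; set of 11 now {7, 11, 12}
Step 3: union(7, 5) -> merged; set of 7 now {5, 7, 11, 12}
Step 4: union(8, 2) -> merged; set of 8 now {2, 8}
Step 5: union(11, 2) -> merged; set of 11 now {2, 5, 7, 8, 11, 12}
Step 6: find(9) -> no change; set of 9 is {9}
Step 7: find(8) -> no change; set of 8 is {2, 5, 7, 8, 11, 12}
Step 8: union(12, 10) -> merged; set of 12 now {2, 5, 7, 8, 10, 11, 12}
Step 9: union(13, 8) -> merged; set of 13 now {2, 5, 7, 8, 10, 11, 12, 13}
Step 10: union(10, 12) -> already same set; set of 10 now {2, 5, 7, 8, 10, 11, 12, 13}
Step 11: union(6, 12) -> merged; set of 6 now {2, 5, 6, 7, 8, 10, 11, 12, 13}
Step 12: union(3, 9) -> merged; set of 3 now {3, 9}
Step 13: find(6) -> no change; set of 6 is {2, 5, 6, 7, 8, 10, 11, 12, 13}
Step 14: union(3, 5) -> merged; set of 3 now {2, 3, 5, 6, 7, 8, 9, 10, 11, 12, 13}
Step 15: union(10, 0) -> merged; set of 10 now {0, 2, 3, 5, 6, 7, 8, 9, 10, 11, 12, 13}
Step 16: find(13) -> no change; set of 13 is {0, 2, 3, 5, 6, 7, 8, 9, 10, 11, 12, 13}
Step 17: union(1, 12) -> merged; set of 1 now {0, 1, 2, 3, 5, 6, 7, 8, 9, 10, 11, 12, 13}
Step 18: find(14) -> no change; set of 14 is {14}
Step 19: union(2, 9) -> already same set; set of 2 now {0, 1, 2, 3, 5, 6, 7, 8, 9, 10, 11, 12, 13}
Step 20: find(6) -> no change; set of 6 is {0, 1, 2, 3, 5, 6, 7, 8, 9, 10, 11, 12, 13}
Step 21: union(12, 0) -> already same set; set of 12 now {0, 1, 2, 3, 5, 6, 7, 8, 9, 10, 11, 12, 13}
Step 22: union(6, 13) -> already same set; set of 6 now {0, 1, 2, 3, 5, 6, 7, 8, 9, 10, 11, 12, 13}
Step 23: union(7, 6) -> already same set; set of 7 now {0, 1, 2, 3, 5, 6, 7, 8, 9, 10, 11, 12, 13}
Step 24: find(11) -> no change; set of 11 is {0, 1, 2, 3, 5, 6, 7, 8, 9, 10, 11, 12, 13}
Step 25: union(7, 14) -> merged; set of 7 now {0, 1, 2, 3, 5, 6, 7, 8, 9, 10, 11, 12, 13, 14}
Set of 6: {0, 1, 2, 3, 5, 6, 7, 8, 9, 10, 11, 12, 13, 14}; 4 is not a member.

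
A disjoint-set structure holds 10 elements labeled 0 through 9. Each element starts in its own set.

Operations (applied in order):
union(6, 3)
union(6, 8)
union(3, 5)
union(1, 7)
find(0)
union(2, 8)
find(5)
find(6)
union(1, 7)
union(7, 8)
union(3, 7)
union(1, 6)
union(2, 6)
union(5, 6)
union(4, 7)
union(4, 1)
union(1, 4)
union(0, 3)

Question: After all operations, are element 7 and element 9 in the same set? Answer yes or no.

Step 1: union(6, 3) -> merged; set of 6 now {3, 6}
Step 2: union(6, 8) -> merged; set of 6 now {3, 6, 8}
Step 3: union(3, 5) -> merged; set of 3 now {3, 5, 6, 8}
Step 4: union(1, 7) -> merged; set of 1 now {1, 7}
Step 5: find(0) -> no change; set of 0 is {0}
Step 6: union(2, 8) -> merged; set of 2 now {2, 3, 5, 6, 8}
Step 7: find(5) -> no change; set of 5 is {2, 3, 5, 6, 8}
Step 8: find(6) -> no change; set of 6 is {2, 3, 5, 6, 8}
Step 9: union(1, 7) -> already same set; set of 1 now {1, 7}
Step 10: union(7, 8) -> merged; set of 7 now {1, 2, 3, 5, 6, 7, 8}
Step 11: union(3, 7) -> already same set; set of 3 now {1, 2, 3, 5, 6, 7, 8}
Step 12: union(1, 6) -> already same set; set of 1 now {1, 2, 3, 5, 6, 7, 8}
Step 13: union(2, 6) -> already same set; set of 2 now {1, 2, 3, 5, 6, 7, 8}
Step 14: union(5, 6) -> already same set; set of 5 now {1, 2, 3, 5, 6, 7, 8}
Step 15: union(4, 7) -> merged; set of 4 now {1, 2, 3, 4, 5, 6, 7, 8}
Step 16: union(4, 1) -> already same set; set of 4 now {1, 2, 3, 4, 5, 6, 7, 8}
Step 17: union(1, 4) -> already same set; set of 1 now {1, 2, 3, 4, 5, 6, 7, 8}
Step 18: union(0, 3) -> merged; set of 0 now {0, 1, 2, 3, 4, 5, 6, 7, 8}
Set of 7: {0, 1, 2, 3, 4, 5, 6, 7, 8}; 9 is not a member.

Answer: no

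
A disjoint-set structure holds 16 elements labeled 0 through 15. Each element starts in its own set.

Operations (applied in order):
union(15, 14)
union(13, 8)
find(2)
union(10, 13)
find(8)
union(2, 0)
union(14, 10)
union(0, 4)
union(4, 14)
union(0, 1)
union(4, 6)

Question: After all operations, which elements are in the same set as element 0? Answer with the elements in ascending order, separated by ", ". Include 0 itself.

Answer: 0, 1, 2, 4, 6, 8, 10, 13, 14, 15

Derivation:
Step 1: union(15, 14) -> merged; set of 15 now {14, 15}
Step 2: union(13, 8) -> merged; set of 13 now {8, 13}
Step 3: find(2) -> no change; set of 2 is {2}
Step 4: union(10, 13) -> merged; set of 10 now {8, 10, 13}
Step 5: find(8) -> no change; set of 8 is {8, 10, 13}
Step 6: union(2, 0) -> merged; set of 2 now {0, 2}
Step 7: union(14, 10) -> merged; set of 14 now {8, 10, 13, 14, 15}
Step 8: union(0, 4) -> merged; set of 0 now {0, 2, 4}
Step 9: union(4, 14) -> merged; set of 4 now {0, 2, 4, 8, 10, 13, 14, 15}
Step 10: union(0, 1) -> merged; set of 0 now {0, 1, 2, 4, 8, 10, 13, 14, 15}
Step 11: union(4, 6) -> merged; set of 4 now {0, 1, 2, 4, 6, 8, 10, 13, 14, 15}
Component of 0: {0, 1, 2, 4, 6, 8, 10, 13, 14, 15}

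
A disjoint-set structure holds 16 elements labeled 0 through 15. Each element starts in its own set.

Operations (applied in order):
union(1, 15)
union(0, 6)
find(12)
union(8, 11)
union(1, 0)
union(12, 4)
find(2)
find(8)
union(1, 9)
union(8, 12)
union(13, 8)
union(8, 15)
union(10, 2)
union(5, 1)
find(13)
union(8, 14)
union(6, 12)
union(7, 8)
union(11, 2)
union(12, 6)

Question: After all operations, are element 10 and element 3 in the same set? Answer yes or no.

Step 1: union(1, 15) -> merged; set of 1 now {1, 15}
Step 2: union(0, 6) -> merged; set of 0 now {0, 6}
Step 3: find(12) -> no change; set of 12 is {12}
Step 4: union(8, 11) -> merged; set of 8 now {8, 11}
Step 5: union(1, 0) -> merged; set of 1 now {0, 1, 6, 15}
Step 6: union(12, 4) -> merged; set of 12 now {4, 12}
Step 7: find(2) -> no change; set of 2 is {2}
Step 8: find(8) -> no change; set of 8 is {8, 11}
Step 9: union(1, 9) -> merged; set of 1 now {0, 1, 6, 9, 15}
Step 10: union(8, 12) -> merged; set of 8 now {4, 8, 11, 12}
Step 11: union(13, 8) -> merged; set of 13 now {4, 8, 11, 12, 13}
Step 12: union(8, 15) -> merged; set of 8 now {0, 1, 4, 6, 8, 9, 11, 12, 13, 15}
Step 13: union(10, 2) -> merged; set of 10 now {2, 10}
Step 14: union(5, 1) -> merged; set of 5 now {0, 1, 4, 5, 6, 8, 9, 11, 12, 13, 15}
Step 15: find(13) -> no change; set of 13 is {0, 1, 4, 5, 6, 8, 9, 11, 12, 13, 15}
Step 16: union(8, 14) -> merged; set of 8 now {0, 1, 4, 5, 6, 8, 9, 11, 12, 13, 14, 15}
Step 17: union(6, 12) -> already same set; set of 6 now {0, 1, 4, 5, 6, 8, 9, 11, 12, 13, 14, 15}
Step 18: union(7, 8) -> merged; set of 7 now {0, 1, 4, 5, 6, 7, 8, 9, 11, 12, 13, 14, 15}
Step 19: union(11, 2) -> merged; set of 11 now {0, 1, 2, 4, 5, 6, 7, 8, 9, 10, 11, 12, 13, 14, 15}
Step 20: union(12, 6) -> already same set; set of 12 now {0, 1, 2, 4, 5, 6, 7, 8, 9, 10, 11, 12, 13, 14, 15}
Set of 10: {0, 1, 2, 4, 5, 6, 7, 8, 9, 10, 11, 12, 13, 14, 15}; 3 is not a member.

Answer: no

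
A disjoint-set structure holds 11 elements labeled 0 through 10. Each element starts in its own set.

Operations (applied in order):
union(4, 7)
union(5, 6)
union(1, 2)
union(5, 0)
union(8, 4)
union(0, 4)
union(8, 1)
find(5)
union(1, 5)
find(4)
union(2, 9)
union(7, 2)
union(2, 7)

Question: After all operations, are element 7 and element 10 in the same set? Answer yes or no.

Answer: no

Derivation:
Step 1: union(4, 7) -> merged; set of 4 now {4, 7}
Step 2: union(5, 6) -> merged; set of 5 now {5, 6}
Step 3: union(1, 2) -> merged; set of 1 now {1, 2}
Step 4: union(5, 0) -> merged; set of 5 now {0, 5, 6}
Step 5: union(8, 4) -> merged; set of 8 now {4, 7, 8}
Step 6: union(0, 4) -> merged; set of 0 now {0, 4, 5, 6, 7, 8}
Step 7: union(8, 1) -> merged; set of 8 now {0, 1, 2, 4, 5, 6, 7, 8}
Step 8: find(5) -> no change; set of 5 is {0, 1, 2, 4, 5, 6, 7, 8}
Step 9: union(1, 5) -> already same set; set of 1 now {0, 1, 2, 4, 5, 6, 7, 8}
Step 10: find(4) -> no change; set of 4 is {0, 1, 2, 4, 5, 6, 7, 8}
Step 11: union(2, 9) -> merged; set of 2 now {0, 1, 2, 4, 5, 6, 7, 8, 9}
Step 12: union(7, 2) -> already same set; set of 7 now {0, 1, 2, 4, 5, 6, 7, 8, 9}
Step 13: union(2, 7) -> already same set; set of 2 now {0, 1, 2, 4, 5, 6, 7, 8, 9}
Set of 7: {0, 1, 2, 4, 5, 6, 7, 8, 9}; 10 is not a member.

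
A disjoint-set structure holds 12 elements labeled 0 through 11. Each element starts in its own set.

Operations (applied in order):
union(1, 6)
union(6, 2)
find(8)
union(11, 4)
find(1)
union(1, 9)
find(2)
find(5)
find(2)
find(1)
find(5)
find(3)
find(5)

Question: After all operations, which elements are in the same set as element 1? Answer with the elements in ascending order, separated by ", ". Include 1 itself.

Step 1: union(1, 6) -> merged; set of 1 now {1, 6}
Step 2: union(6, 2) -> merged; set of 6 now {1, 2, 6}
Step 3: find(8) -> no change; set of 8 is {8}
Step 4: union(11, 4) -> merged; set of 11 now {4, 11}
Step 5: find(1) -> no change; set of 1 is {1, 2, 6}
Step 6: union(1, 9) -> merged; set of 1 now {1, 2, 6, 9}
Step 7: find(2) -> no change; set of 2 is {1, 2, 6, 9}
Step 8: find(5) -> no change; set of 5 is {5}
Step 9: find(2) -> no change; set of 2 is {1, 2, 6, 9}
Step 10: find(1) -> no change; set of 1 is {1, 2, 6, 9}
Step 11: find(5) -> no change; set of 5 is {5}
Step 12: find(3) -> no change; set of 3 is {3}
Step 13: find(5) -> no change; set of 5 is {5}
Component of 1: {1, 2, 6, 9}

Answer: 1, 2, 6, 9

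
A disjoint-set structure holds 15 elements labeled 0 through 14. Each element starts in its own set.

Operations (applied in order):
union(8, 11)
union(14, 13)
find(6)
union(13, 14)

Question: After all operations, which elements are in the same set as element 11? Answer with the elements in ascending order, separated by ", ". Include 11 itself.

Answer: 8, 11

Derivation:
Step 1: union(8, 11) -> merged; set of 8 now {8, 11}
Step 2: union(14, 13) -> merged; set of 14 now {13, 14}
Step 3: find(6) -> no change; set of 6 is {6}
Step 4: union(13, 14) -> already same set; set of 13 now {13, 14}
Component of 11: {8, 11}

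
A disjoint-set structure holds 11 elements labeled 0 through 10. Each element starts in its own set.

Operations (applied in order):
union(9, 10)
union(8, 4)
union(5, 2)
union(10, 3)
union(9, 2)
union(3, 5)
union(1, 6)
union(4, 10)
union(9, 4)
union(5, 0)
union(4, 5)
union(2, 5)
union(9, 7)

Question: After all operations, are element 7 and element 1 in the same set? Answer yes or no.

Step 1: union(9, 10) -> merged; set of 9 now {9, 10}
Step 2: union(8, 4) -> merged; set of 8 now {4, 8}
Step 3: union(5, 2) -> merged; set of 5 now {2, 5}
Step 4: union(10, 3) -> merged; set of 10 now {3, 9, 10}
Step 5: union(9, 2) -> merged; set of 9 now {2, 3, 5, 9, 10}
Step 6: union(3, 5) -> already same set; set of 3 now {2, 3, 5, 9, 10}
Step 7: union(1, 6) -> merged; set of 1 now {1, 6}
Step 8: union(4, 10) -> merged; set of 4 now {2, 3, 4, 5, 8, 9, 10}
Step 9: union(9, 4) -> already same set; set of 9 now {2, 3, 4, 5, 8, 9, 10}
Step 10: union(5, 0) -> merged; set of 5 now {0, 2, 3, 4, 5, 8, 9, 10}
Step 11: union(4, 5) -> already same set; set of 4 now {0, 2, 3, 4, 5, 8, 9, 10}
Step 12: union(2, 5) -> already same set; set of 2 now {0, 2, 3, 4, 5, 8, 9, 10}
Step 13: union(9, 7) -> merged; set of 9 now {0, 2, 3, 4, 5, 7, 8, 9, 10}
Set of 7: {0, 2, 3, 4, 5, 7, 8, 9, 10}; 1 is not a member.

Answer: no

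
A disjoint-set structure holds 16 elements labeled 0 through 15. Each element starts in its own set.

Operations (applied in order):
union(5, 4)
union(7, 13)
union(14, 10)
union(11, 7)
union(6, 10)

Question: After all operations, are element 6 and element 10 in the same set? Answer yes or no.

Step 1: union(5, 4) -> merged; set of 5 now {4, 5}
Step 2: union(7, 13) -> merged; set of 7 now {7, 13}
Step 3: union(14, 10) -> merged; set of 14 now {10, 14}
Step 4: union(11, 7) -> merged; set of 11 now {7, 11, 13}
Step 5: union(6, 10) -> merged; set of 6 now {6, 10, 14}
Set of 6: {6, 10, 14}; 10 is a member.

Answer: yes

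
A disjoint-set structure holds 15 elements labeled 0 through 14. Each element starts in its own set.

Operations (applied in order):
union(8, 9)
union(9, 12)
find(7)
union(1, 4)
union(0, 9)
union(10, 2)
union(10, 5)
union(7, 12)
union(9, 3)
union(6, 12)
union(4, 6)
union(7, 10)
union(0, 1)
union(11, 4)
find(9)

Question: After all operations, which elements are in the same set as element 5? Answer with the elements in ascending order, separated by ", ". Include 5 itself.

Answer: 0, 1, 2, 3, 4, 5, 6, 7, 8, 9, 10, 11, 12

Derivation:
Step 1: union(8, 9) -> merged; set of 8 now {8, 9}
Step 2: union(9, 12) -> merged; set of 9 now {8, 9, 12}
Step 3: find(7) -> no change; set of 7 is {7}
Step 4: union(1, 4) -> merged; set of 1 now {1, 4}
Step 5: union(0, 9) -> merged; set of 0 now {0, 8, 9, 12}
Step 6: union(10, 2) -> merged; set of 10 now {2, 10}
Step 7: union(10, 5) -> merged; set of 10 now {2, 5, 10}
Step 8: union(7, 12) -> merged; set of 7 now {0, 7, 8, 9, 12}
Step 9: union(9, 3) -> merged; set of 9 now {0, 3, 7, 8, 9, 12}
Step 10: union(6, 12) -> merged; set of 6 now {0, 3, 6, 7, 8, 9, 12}
Step 11: union(4, 6) -> merged; set of 4 now {0, 1, 3, 4, 6, 7, 8, 9, 12}
Step 12: union(7, 10) -> merged; set of 7 now {0, 1, 2, 3, 4, 5, 6, 7, 8, 9, 10, 12}
Step 13: union(0, 1) -> already same set; set of 0 now {0, 1, 2, 3, 4, 5, 6, 7, 8, 9, 10, 12}
Step 14: union(11, 4) -> merged; set of 11 now {0, 1, 2, 3, 4, 5, 6, 7, 8, 9, 10, 11, 12}
Step 15: find(9) -> no change; set of 9 is {0, 1, 2, 3, 4, 5, 6, 7, 8, 9, 10, 11, 12}
Component of 5: {0, 1, 2, 3, 4, 5, 6, 7, 8, 9, 10, 11, 12}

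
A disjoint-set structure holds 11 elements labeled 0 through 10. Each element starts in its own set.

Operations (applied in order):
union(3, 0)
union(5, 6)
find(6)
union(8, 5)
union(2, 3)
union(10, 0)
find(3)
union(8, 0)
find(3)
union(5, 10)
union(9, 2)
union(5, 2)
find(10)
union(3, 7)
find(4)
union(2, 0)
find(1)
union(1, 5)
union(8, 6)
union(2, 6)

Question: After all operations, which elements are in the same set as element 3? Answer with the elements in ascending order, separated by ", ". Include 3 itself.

Step 1: union(3, 0) -> merged; set of 3 now {0, 3}
Step 2: union(5, 6) -> merged; set of 5 now {5, 6}
Step 3: find(6) -> no change; set of 6 is {5, 6}
Step 4: union(8, 5) -> merged; set of 8 now {5, 6, 8}
Step 5: union(2, 3) -> merged; set of 2 now {0, 2, 3}
Step 6: union(10, 0) -> merged; set of 10 now {0, 2, 3, 10}
Step 7: find(3) -> no change; set of 3 is {0, 2, 3, 10}
Step 8: union(8, 0) -> merged; set of 8 now {0, 2, 3, 5, 6, 8, 10}
Step 9: find(3) -> no change; set of 3 is {0, 2, 3, 5, 6, 8, 10}
Step 10: union(5, 10) -> already same set; set of 5 now {0, 2, 3, 5, 6, 8, 10}
Step 11: union(9, 2) -> merged; set of 9 now {0, 2, 3, 5, 6, 8, 9, 10}
Step 12: union(5, 2) -> already same set; set of 5 now {0, 2, 3, 5, 6, 8, 9, 10}
Step 13: find(10) -> no change; set of 10 is {0, 2, 3, 5, 6, 8, 9, 10}
Step 14: union(3, 7) -> merged; set of 3 now {0, 2, 3, 5, 6, 7, 8, 9, 10}
Step 15: find(4) -> no change; set of 4 is {4}
Step 16: union(2, 0) -> already same set; set of 2 now {0, 2, 3, 5, 6, 7, 8, 9, 10}
Step 17: find(1) -> no change; set of 1 is {1}
Step 18: union(1, 5) -> merged; set of 1 now {0, 1, 2, 3, 5, 6, 7, 8, 9, 10}
Step 19: union(8, 6) -> already same set; set of 8 now {0, 1, 2, 3, 5, 6, 7, 8, 9, 10}
Step 20: union(2, 6) -> already same set; set of 2 now {0, 1, 2, 3, 5, 6, 7, 8, 9, 10}
Component of 3: {0, 1, 2, 3, 5, 6, 7, 8, 9, 10}

Answer: 0, 1, 2, 3, 5, 6, 7, 8, 9, 10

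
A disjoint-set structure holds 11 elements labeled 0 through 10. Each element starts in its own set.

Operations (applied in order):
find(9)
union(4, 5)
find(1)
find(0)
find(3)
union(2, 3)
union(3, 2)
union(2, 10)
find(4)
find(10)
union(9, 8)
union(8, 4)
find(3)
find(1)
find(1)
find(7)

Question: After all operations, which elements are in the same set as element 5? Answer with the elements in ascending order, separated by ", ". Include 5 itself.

Step 1: find(9) -> no change; set of 9 is {9}
Step 2: union(4, 5) -> merged; set of 4 now {4, 5}
Step 3: find(1) -> no change; set of 1 is {1}
Step 4: find(0) -> no change; set of 0 is {0}
Step 5: find(3) -> no change; set of 3 is {3}
Step 6: union(2, 3) -> merged; set of 2 now {2, 3}
Step 7: union(3, 2) -> already same set; set of 3 now {2, 3}
Step 8: union(2, 10) -> merged; set of 2 now {2, 3, 10}
Step 9: find(4) -> no change; set of 4 is {4, 5}
Step 10: find(10) -> no change; set of 10 is {2, 3, 10}
Step 11: union(9, 8) -> merged; set of 9 now {8, 9}
Step 12: union(8, 4) -> merged; set of 8 now {4, 5, 8, 9}
Step 13: find(3) -> no change; set of 3 is {2, 3, 10}
Step 14: find(1) -> no change; set of 1 is {1}
Step 15: find(1) -> no change; set of 1 is {1}
Step 16: find(7) -> no change; set of 7 is {7}
Component of 5: {4, 5, 8, 9}

Answer: 4, 5, 8, 9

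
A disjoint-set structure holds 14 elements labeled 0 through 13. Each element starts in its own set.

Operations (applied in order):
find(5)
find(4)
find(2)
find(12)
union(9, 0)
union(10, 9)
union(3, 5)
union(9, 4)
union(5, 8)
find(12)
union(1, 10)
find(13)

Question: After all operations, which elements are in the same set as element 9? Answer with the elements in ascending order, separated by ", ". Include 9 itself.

Step 1: find(5) -> no change; set of 5 is {5}
Step 2: find(4) -> no change; set of 4 is {4}
Step 3: find(2) -> no change; set of 2 is {2}
Step 4: find(12) -> no change; set of 12 is {12}
Step 5: union(9, 0) -> merged; set of 9 now {0, 9}
Step 6: union(10, 9) -> merged; set of 10 now {0, 9, 10}
Step 7: union(3, 5) -> merged; set of 3 now {3, 5}
Step 8: union(9, 4) -> merged; set of 9 now {0, 4, 9, 10}
Step 9: union(5, 8) -> merged; set of 5 now {3, 5, 8}
Step 10: find(12) -> no change; set of 12 is {12}
Step 11: union(1, 10) -> merged; set of 1 now {0, 1, 4, 9, 10}
Step 12: find(13) -> no change; set of 13 is {13}
Component of 9: {0, 1, 4, 9, 10}

Answer: 0, 1, 4, 9, 10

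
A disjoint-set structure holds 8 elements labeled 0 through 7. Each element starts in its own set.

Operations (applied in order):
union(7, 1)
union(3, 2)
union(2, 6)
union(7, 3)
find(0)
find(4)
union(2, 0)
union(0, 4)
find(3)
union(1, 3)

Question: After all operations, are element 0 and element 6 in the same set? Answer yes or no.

Answer: yes

Derivation:
Step 1: union(7, 1) -> merged; set of 7 now {1, 7}
Step 2: union(3, 2) -> merged; set of 3 now {2, 3}
Step 3: union(2, 6) -> merged; set of 2 now {2, 3, 6}
Step 4: union(7, 3) -> merged; set of 7 now {1, 2, 3, 6, 7}
Step 5: find(0) -> no change; set of 0 is {0}
Step 6: find(4) -> no change; set of 4 is {4}
Step 7: union(2, 0) -> merged; set of 2 now {0, 1, 2, 3, 6, 7}
Step 8: union(0, 4) -> merged; set of 0 now {0, 1, 2, 3, 4, 6, 7}
Step 9: find(3) -> no change; set of 3 is {0, 1, 2, 3, 4, 6, 7}
Step 10: union(1, 3) -> already same set; set of 1 now {0, 1, 2, 3, 4, 6, 7}
Set of 0: {0, 1, 2, 3, 4, 6, 7}; 6 is a member.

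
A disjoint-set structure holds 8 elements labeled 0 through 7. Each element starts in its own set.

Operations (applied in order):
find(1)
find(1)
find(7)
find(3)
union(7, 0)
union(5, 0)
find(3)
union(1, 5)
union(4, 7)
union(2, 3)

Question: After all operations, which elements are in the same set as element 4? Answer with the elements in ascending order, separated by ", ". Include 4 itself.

Step 1: find(1) -> no change; set of 1 is {1}
Step 2: find(1) -> no change; set of 1 is {1}
Step 3: find(7) -> no change; set of 7 is {7}
Step 4: find(3) -> no change; set of 3 is {3}
Step 5: union(7, 0) -> merged; set of 7 now {0, 7}
Step 6: union(5, 0) -> merged; set of 5 now {0, 5, 7}
Step 7: find(3) -> no change; set of 3 is {3}
Step 8: union(1, 5) -> merged; set of 1 now {0, 1, 5, 7}
Step 9: union(4, 7) -> merged; set of 4 now {0, 1, 4, 5, 7}
Step 10: union(2, 3) -> merged; set of 2 now {2, 3}
Component of 4: {0, 1, 4, 5, 7}

Answer: 0, 1, 4, 5, 7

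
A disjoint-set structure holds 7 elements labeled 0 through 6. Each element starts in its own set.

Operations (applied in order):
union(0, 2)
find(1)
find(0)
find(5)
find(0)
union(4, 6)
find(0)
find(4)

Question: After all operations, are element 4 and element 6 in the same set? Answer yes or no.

Step 1: union(0, 2) -> merged; set of 0 now {0, 2}
Step 2: find(1) -> no change; set of 1 is {1}
Step 3: find(0) -> no change; set of 0 is {0, 2}
Step 4: find(5) -> no change; set of 5 is {5}
Step 5: find(0) -> no change; set of 0 is {0, 2}
Step 6: union(4, 6) -> merged; set of 4 now {4, 6}
Step 7: find(0) -> no change; set of 0 is {0, 2}
Step 8: find(4) -> no change; set of 4 is {4, 6}
Set of 4: {4, 6}; 6 is a member.

Answer: yes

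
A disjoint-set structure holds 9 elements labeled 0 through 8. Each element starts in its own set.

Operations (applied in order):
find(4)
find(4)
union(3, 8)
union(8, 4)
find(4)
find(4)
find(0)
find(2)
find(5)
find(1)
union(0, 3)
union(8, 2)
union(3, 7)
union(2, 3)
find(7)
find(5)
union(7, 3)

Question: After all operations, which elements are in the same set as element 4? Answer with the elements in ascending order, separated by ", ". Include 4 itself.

Step 1: find(4) -> no change; set of 4 is {4}
Step 2: find(4) -> no change; set of 4 is {4}
Step 3: union(3, 8) -> merged; set of 3 now {3, 8}
Step 4: union(8, 4) -> merged; set of 8 now {3, 4, 8}
Step 5: find(4) -> no change; set of 4 is {3, 4, 8}
Step 6: find(4) -> no change; set of 4 is {3, 4, 8}
Step 7: find(0) -> no change; set of 0 is {0}
Step 8: find(2) -> no change; set of 2 is {2}
Step 9: find(5) -> no change; set of 5 is {5}
Step 10: find(1) -> no change; set of 1 is {1}
Step 11: union(0, 3) -> merged; set of 0 now {0, 3, 4, 8}
Step 12: union(8, 2) -> merged; set of 8 now {0, 2, 3, 4, 8}
Step 13: union(3, 7) -> merged; set of 3 now {0, 2, 3, 4, 7, 8}
Step 14: union(2, 3) -> already same set; set of 2 now {0, 2, 3, 4, 7, 8}
Step 15: find(7) -> no change; set of 7 is {0, 2, 3, 4, 7, 8}
Step 16: find(5) -> no change; set of 5 is {5}
Step 17: union(7, 3) -> already same set; set of 7 now {0, 2, 3, 4, 7, 8}
Component of 4: {0, 2, 3, 4, 7, 8}

Answer: 0, 2, 3, 4, 7, 8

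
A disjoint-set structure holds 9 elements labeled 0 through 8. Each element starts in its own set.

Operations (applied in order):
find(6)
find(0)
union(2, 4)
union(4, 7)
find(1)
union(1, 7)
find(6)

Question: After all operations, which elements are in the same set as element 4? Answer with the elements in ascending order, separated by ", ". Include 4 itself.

Answer: 1, 2, 4, 7

Derivation:
Step 1: find(6) -> no change; set of 6 is {6}
Step 2: find(0) -> no change; set of 0 is {0}
Step 3: union(2, 4) -> merged; set of 2 now {2, 4}
Step 4: union(4, 7) -> merged; set of 4 now {2, 4, 7}
Step 5: find(1) -> no change; set of 1 is {1}
Step 6: union(1, 7) -> merged; set of 1 now {1, 2, 4, 7}
Step 7: find(6) -> no change; set of 6 is {6}
Component of 4: {1, 2, 4, 7}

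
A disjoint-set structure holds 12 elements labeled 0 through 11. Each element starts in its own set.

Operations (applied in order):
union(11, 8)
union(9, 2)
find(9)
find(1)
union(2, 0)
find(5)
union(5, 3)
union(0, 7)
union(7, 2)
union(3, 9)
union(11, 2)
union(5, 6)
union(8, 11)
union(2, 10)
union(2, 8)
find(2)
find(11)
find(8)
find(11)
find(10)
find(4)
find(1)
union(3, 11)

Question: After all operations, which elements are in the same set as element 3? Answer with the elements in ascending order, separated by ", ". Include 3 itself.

Step 1: union(11, 8) -> merged; set of 11 now {8, 11}
Step 2: union(9, 2) -> merged; set of 9 now {2, 9}
Step 3: find(9) -> no change; set of 9 is {2, 9}
Step 4: find(1) -> no change; set of 1 is {1}
Step 5: union(2, 0) -> merged; set of 2 now {0, 2, 9}
Step 6: find(5) -> no change; set of 5 is {5}
Step 7: union(5, 3) -> merged; set of 5 now {3, 5}
Step 8: union(0, 7) -> merged; set of 0 now {0, 2, 7, 9}
Step 9: union(7, 2) -> already same set; set of 7 now {0, 2, 7, 9}
Step 10: union(3, 9) -> merged; set of 3 now {0, 2, 3, 5, 7, 9}
Step 11: union(11, 2) -> merged; set of 11 now {0, 2, 3, 5, 7, 8, 9, 11}
Step 12: union(5, 6) -> merged; set of 5 now {0, 2, 3, 5, 6, 7, 8, 9, 11}
Step 13: union(8, 11) -> already same set; set of 8 now {0, 2, 3, 5, 6, 7, 8, 9, 11}
Step 14: union(2, 10) -> merged; set of 2 now {0, 2, 3, 5, 6, 7, 8, 9, 10, 11}
Step 15: union(2, 8) -> already same set; set of 2 now {0, 2, 3, 5, 6, 7, 8, 9, 10, 11}
Step 16: find(2) -> no change; set of 2 is {0, 2, 3, 5, 6, 7, 8, 9, 10, 11}
Step 17: find(11) -> no change; set of 11 is {0, 2, 3, 5, 6, 7, 8, 9, 10, 11}
Step 18: find(8) -> no change; set of 8 is {0, 2, 3, 5, 6, 7, 8, 9, 10, 11}
Step 19: find(11) -> no change; set of 11 is {0, 2, 3, 5, 6, 7, 8, 9, 10, 11}
Step 20: find(10) -> no change; set of 10 is {0, 2, 3, 5, 6, 7, 8, 9, 10, 11}
Step 21: find(4) -> no change; set of 4 is {4}
Step 22: find(1) -> no change; set of 1 is {1}
Step 23: union(3, 11) -> already same set; set of 3 now {0, 2, 3, 5, 6, 7, 8, 9, 10, 11}
Component of 3: {0, 2, 3, 5, 6, 7, 8, 9, 10, 11}

Answer: 0, 2, 3, 5, 6, 7, 8, 9, 10, 11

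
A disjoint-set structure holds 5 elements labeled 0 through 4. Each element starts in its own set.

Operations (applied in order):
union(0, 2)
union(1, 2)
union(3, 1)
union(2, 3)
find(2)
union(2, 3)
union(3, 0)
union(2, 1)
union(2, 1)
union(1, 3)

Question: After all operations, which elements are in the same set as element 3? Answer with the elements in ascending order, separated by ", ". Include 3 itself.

Step 1: union(0, 2) -> merged; set of 0 now {0, 2}
Step 2: union(1, 2) -> merged; set of 1 now {0, 1, 2}
Step 3: union(3, 1) -> merged; set of 3 now {0, 1, 2, 3}
Step 4: union(2, 3) -> already same set; set of 2 now {0, 1, 2, 3}
Step 5: find(2) -> no change; set of 2 is {0, 1, 2, 3}
Step 6: union(2, 3) -> already same set; set of 2 now {0, 1, 2, 3}
Step 7: union(3, 0) -> already same set; set of 3 now {0, 1, 2, 3}
Step 8: union(2, 1) -> already same set; set of 2 now {0, 1, 2, 3}
Step 9: union(2, 1) -> already same set; set of 2 now {0, 1, 2, 3}
Step 10: union(1, 3) -> already same set; set of 1 now {0, 1, 2, 3}
Component of 3: {0, 1, 2, 3}

Answer: 0, 1, 2, 3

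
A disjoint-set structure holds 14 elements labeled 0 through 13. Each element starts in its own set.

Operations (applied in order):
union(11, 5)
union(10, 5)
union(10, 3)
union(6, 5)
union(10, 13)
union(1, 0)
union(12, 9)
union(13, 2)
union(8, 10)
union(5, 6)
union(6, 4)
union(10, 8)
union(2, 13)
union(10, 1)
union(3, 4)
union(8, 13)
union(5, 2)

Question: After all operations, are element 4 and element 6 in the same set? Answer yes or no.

Step 1: union(11, 5) -> merged; set of 11 now {5, 11}
Step 2: union(10, 5) -> merged; set of 10 now {5, 10, 11}
Step 3: union(10, 3) -> merged; set of 10 now {3, 5, 10, 11}
Step 4: union(6, 5) -> merged; set of 6 now {3, 5, 6, 10, 11}
Step 5: union(10, 13) -> merged; set of 10 now {3, 5, 6, 10, 11, 13}
Step 6: union(1, 0) -> merged; set of 1 now {0, 1}
Step 7: union(12, 9) -> merged; set of 12 now {9, 12}
Step 8: union(13, 2) -> merged; set of 13 now {2, 3, 5, 6, 10, 11, 13}
Step 9: union(8, 10) -> merged; set of 8 now {2, 3, 5, 6, 8, 10, 11, 13}
Step 10: union(5, 6) -> already same set; set of 5 now {2, 3, 5, 6, 8, 10, 11, 13}
Step 11: union(6, 4) -> merged; set of 6 now {2, 3, 4, 5, 6, 8, 10, 11, 13}
Step 12: union(10, 8) -> already same set; set of 10 now {2, 3, 4, 5, 6, 8, 10, 11, 13}
Step 13: union(2, 13) -> already same set; set of 2 now {2, 3, 4, 5, 6, 8, 10, 11, 13}
Step 14: union(10, 1) -> merged; set of 10 now {0, 1, 2, 3, 4, 5, 6, 8, 10, 11, 13}
Step 15: union(3, 4) -> already same set; set of 3 now {0, 1, 2, 3, 4, 5, 6, 8, 10, 11, 13}
Step 16: union(8, 13) -> already same set; set of 8 now {0, 1, 2, 3, 4, 5, 6, 8, 10, 11, 13}
Step 17: union(5, 2) -> already same set; set of 5 now {0, 1, 2, 3, 4, 5, 6, 8, 10, 11, 13}
Set of 4: {0, 1, 2, 3, 4, 5, 6, 8, 10, 11, 13}; 6 is a member.

Answer: yes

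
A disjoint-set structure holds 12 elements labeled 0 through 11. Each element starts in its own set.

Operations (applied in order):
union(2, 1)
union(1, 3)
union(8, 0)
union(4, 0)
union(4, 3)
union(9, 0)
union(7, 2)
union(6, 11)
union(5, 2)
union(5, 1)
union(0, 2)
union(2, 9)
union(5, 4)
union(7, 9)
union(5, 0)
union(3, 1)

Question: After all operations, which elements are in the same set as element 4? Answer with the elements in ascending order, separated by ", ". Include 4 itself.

Answer: 0, 1, 2, 3, 4, 5, 7, 8, 9

Derivation:
Step 1: union(2, 1) -> merged; set of 2 now {1, 2}
Step 2: union(1, 3) -> merged; set of 1 now {1, 2, 3}
Step 3: union(8, 0) -> merged; set of 8 now {0, 8}
Step 4: union(4, 0) -> merged; set of 4 now {0, 4, 8}
Step 5: union(4, 3) -> merged; set of 4 now {0, 1, 2, 3, 4, 8}
Step 6: union(9, 0) -> merged; set of 9 now {0, 1, 2, 3, 4, 8, 9}
Step 7: union(7, 2) -> merged; set of 7 now {0, 1, 2, 3, 4, 7, 8, 9}
Step 8: union(6, 11) -> merged; set of 6 now {6, 11}
Step 9: union(5, 2) -> merged; set of 5 now {0, 1, 2, 3, 4, 5, 7, 8, 9}
Step 10: union(5, 1) -> already same set; set of 5 now {0, 1, 2, 3, 4, 5, 7, 8, 9}
Step 11: union(0, 2) -> already same set; set of 0 now {0, 1, 2, 3, 4, 5, 7, 8, 9}
Step 12: union(2, 9) -> already same set; set of 2 now {0, 1, 2, 3, 4, 5, 7, 8, 9}
Step 13: union(5, 4) -> already same set; set of 5 now {0, 1, 2, 3, 4, 5, 7, 8, 9}
Step 14: union(7, 9) -> already same set; set of 7 now {0, 1, 2, 3, 4, 5, 7, 8, 9}
Step 15: union(5, 0) -> already same set; set of 5 now {0, 1, 2, 3, 4, 5, 7, 8, 9}
Step 16: union(3, 1) -> already same set; set of 3 now {0, 1, 2, 3, 4, 5, 7, 8, 9}
Component of 4: {0, 1, 2, 3, 4, 5, 7, 8, 9}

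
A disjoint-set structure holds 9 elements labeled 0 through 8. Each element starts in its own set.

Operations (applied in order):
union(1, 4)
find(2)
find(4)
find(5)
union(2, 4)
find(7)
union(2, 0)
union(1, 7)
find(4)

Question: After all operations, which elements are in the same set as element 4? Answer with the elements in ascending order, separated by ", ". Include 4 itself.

Answer: 0, 1, 2, 4, 7

Derivation:
Step 1: union(1, 4) -> merged; set of 1 now {1, 4}
Step 2: find(2) -> no change; set of 2 is {2}
Step 3: find(4) -> no change; set of 4 is {1, 4}
Step 4: find(5) -> no change; set of 5 is {5}
Step 5: union(2, 4) -> merged; set of 2 now {1, 2, 4}
Step 6: find(7) -> no change; set of 7 is {7}
Step 7: union(2, 0) -> merged; set of 2 now {0, 1, 2, 4}
Step 8: union(1, 7) -> merged; set of 1 now {0, 1, 2, 4, 7}
Step 9: find(4) -> no change; set of 4 is {0, 1, 2, 4, 7}
Component of 4: {0, 1, 2, 4, 7}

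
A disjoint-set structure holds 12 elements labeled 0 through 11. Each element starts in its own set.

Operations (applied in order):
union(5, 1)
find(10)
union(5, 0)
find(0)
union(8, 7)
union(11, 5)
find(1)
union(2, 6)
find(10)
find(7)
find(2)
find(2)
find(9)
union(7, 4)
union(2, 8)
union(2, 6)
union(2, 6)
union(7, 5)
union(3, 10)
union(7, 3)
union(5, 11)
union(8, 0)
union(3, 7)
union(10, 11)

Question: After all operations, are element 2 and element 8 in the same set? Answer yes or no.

Step 1: union(5, 1) -> merged; set of 5 now {1, 5}
Step 2: find(10) -> no change; set of 10 is {10}
Step 3: union(5, 0) -> merged; set of 5 now {0, 1, 5}
Step 4: find(0) -> no change; set of 0 is {0, 1, 5}
Step 5: union(8, 7) -> merged; set of 8 now {7, 8}
Step 6: union(11, 5) -> merged; set of 11 now {0, 1, 5, 11}
Step 7: find(1) -> no change; set of 1 is {0, 1, 5, 11}
Step 8: union(2, 6) -> merged; set of 2 now {2, 6}
Step 9: find(10) -> no change; set of 10 is {10}
Step 10: find(7) -> no change; set of 7 is {7, 8}
Step 11: find(2) -> no change; set of 2 is {2, 6}
Step 12: find(2) -> no change; set of 2 is {2, 6}
Step 13: find(9) -> no change; set of 9 is {9}
Step 14: union(7, 4) -> merged; set of 7 now {4, 7, 8}
Step 15: union(2, 8) -> merged; set of 2 now {2, 4, 6, 7, 8}
Step 16: union(2, 6) -> already same set; set of 2 now {2, 4, 6, 7, 8}
Step 17: union(2, 6) -> already same set; set of 2 now {2, 4, 6, 7, 8}
Step 18: union(7, 5) -> merged; set of 7 now {0, 1, 2, 4, 5, 6, 7, 8, 11}
Step 19: union(3, 10) -> merged; set of 3 now {3, 10}
Step 20: union(7, 3) -> merged; set of 7 now {0, 1, 2, 3, 4, 5, 6, 7, 8, 10, 11}
Step 21: union(5, 11) -> already same set; set of 5 now {0, 1, 2, 3, 4, 5, 6, 7, 8, 10, 11}
Step 22: union(8, 0) -> already same set; set of 8 now {0, 1, 2, 3, 4, 5, 6, 7, 8, 10, 11}
Step 23: union(3, 7) -> already same set; set of 3 now {0, 1, 2, 3, 4, 5, 6, 7, 8, 10, 11}
Step 24: union(10, 11) -> already same set; set of 10 now {0, 1, 2, 3, 4, 5, 6, 7, 8, 10, 11}
Set of 2: {0, 1, 2, 3, 4, 5, 6, 7, 8, 10, 11}; 8 is a member.

Answer: yes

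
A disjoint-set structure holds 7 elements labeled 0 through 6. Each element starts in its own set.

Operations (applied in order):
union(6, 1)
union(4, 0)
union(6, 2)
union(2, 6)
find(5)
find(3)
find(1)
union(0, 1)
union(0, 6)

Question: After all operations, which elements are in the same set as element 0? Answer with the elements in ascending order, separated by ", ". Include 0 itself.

Step 1: union(6, 1) -> merged; set of 6 now {1, 6}
Step 2: union(4, 0) -> merged; set of 4 now {0, 4}
Step 3: union(6, 2) -> merged; set of 6 now {1, 2, 6}
Step 4: union(2, 6) -> already same set; set of 2 now {1, 2, 6}
Step 5: find(5) -> no change; set of 5 is {5}
Step 6: find(3) -> no change; set of 3 is {3}
Step 7: find(1) -> no change; set of 1 is {1, 2, 6}
Step 8: union(0, 1) -> merged; set of 0 now {0, 1, 2, 4, 6}
Step 9: union(0, 6) -> already same set; set of 0 now {0, 1, 2, 4, 6}
Component of 0: {0, 1, 2, 4, 6}

Answer: 0, 1, 2, 4, 6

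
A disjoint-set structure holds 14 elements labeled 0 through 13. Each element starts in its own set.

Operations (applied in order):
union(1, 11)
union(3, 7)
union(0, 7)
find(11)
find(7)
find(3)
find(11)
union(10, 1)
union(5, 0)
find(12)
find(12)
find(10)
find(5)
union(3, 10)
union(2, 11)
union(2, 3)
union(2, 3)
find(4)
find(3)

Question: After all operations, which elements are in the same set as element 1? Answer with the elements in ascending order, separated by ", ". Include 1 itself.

Step 1: union(1, 11) -> merged; set of 1 now {1, 11}
Step 2: union(3, 7) -> merged; set of 3 now {3, 7}
Step 3: union(0, 7) -> merged; set of 0 now {0, 3, 7}
Step 4: find(11) -> no change; set of 11 is {1, 11}
Step 5: find(7) -> no change; set of 7 is {0, 3, 7}
Step 6: find(3) -> no change; set of 3 is {0, 3, 7}
Step 7: find(11) -> no change; set of 11 is {1, 11}
Step 8: union(10, 1) -> merged; set of 10 now {1, 10, 11}
Step 9: union(5, 0) -> merged; set of 5 now {0, 3, 5, 7}
Step 10: find(12) -> no change; set of 12 is {12}
Step 11: find(12) -> no change; set of 12 is {12}
Step 12: find(10) -> no change; set of 10 is {1, 10, 11}
Step 13: find(5) -> no change; set of 5 is {0, 3, 5, 7}
Step 14: union(3, 10) -> merged; set of 3 now {0, 1, 3, 5, 7, 10, 11}
Step 15: union(2, 11) -> merged; set of 2 now {0, 1, 2, 3, 5, 7, 10, 11}
Step 16: union(2, 3) -> already same set; set of 2 now {0, 1, 2, 3, 5, 7, 10, 11}
Step 17: union(2, 3) -> already same set; set of 2 now {0, 1, 2, 3, 5, 7, 10, 11}
Step 18: find(4) -> no change; set of 4 is {4}
Step 19: find(3) -> no change; set of 3 is {0, 1, 2, 3, 5, 7, 10, 11}
Component of 1: {0, 1, 2, 3, 5, 7, 10, 11}

Answer: 0, 1, 2, 3, 5, 7, 10, 11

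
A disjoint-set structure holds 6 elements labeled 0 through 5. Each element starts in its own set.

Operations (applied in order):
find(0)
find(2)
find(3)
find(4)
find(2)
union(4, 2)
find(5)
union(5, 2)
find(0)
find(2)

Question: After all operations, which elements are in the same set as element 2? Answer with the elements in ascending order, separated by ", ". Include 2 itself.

Answer: 2, 4, 5

Derivation:
Step 1: find(0) -> no change; set of 0 is {0}
Step 2: find(2) -> no change; set of 2 is {2}
Step 3: find(3) -> no change; set of 3 is {3}
Step 4: find(4) -> no change; set of 4 is {4}
Step 5: find(2) -> no change; set of 2 is {2}
Step 6: union(4, 2) -> merged; set of 4 now {2, 4}
Step 7: find(5) -> no change; set of 5 is {5}
Step 8: union(5, 2) -> merged; set of 5 now {2, 4, 5}
Step 9: find(0) -> no change; set of 0 is {0}
Step 10: find(2) -> no change; set of 2 is {2, 4, 5}
Component of 2: {2, 4, 5}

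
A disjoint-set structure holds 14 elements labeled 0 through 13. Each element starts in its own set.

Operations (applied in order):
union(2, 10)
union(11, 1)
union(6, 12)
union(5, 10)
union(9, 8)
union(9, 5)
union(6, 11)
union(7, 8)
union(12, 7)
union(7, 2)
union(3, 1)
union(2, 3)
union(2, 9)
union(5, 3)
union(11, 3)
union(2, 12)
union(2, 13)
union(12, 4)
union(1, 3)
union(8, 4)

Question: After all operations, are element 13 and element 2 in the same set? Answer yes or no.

Step 1: union(2, 10) -> merged; set of 2 now {2, 10}
Step 2: union(11, 1) -> merged; set of 11 now {1, 11}
Step 3: union(6, 12) -> merged; set of 6 now {6, 12}
Step 4: union(5, 10) -> merged; set of 5 now {2, 5, 10}
Step 5: union(9, 8) -> merged; set of 9 now {8, 9}
Step 6: union(9, 5) -> merged; set of 9 now {2, 5, 8, 9, 10}
Step 7: union(6, 11) -> merged; set of 6 now {1, 6, 11, 12}
Step 8: union(7, 8) -> merged; set of 7 now {2, 5, 7, 8, 9, 10}
Step 9: union(12, 7) -> merged; set of 12 now {1, 2, 5, 6, 7, 8, 9, 10, 11, 12}
Step 10: union(7, 2) -> already same set; set of 7 now {1, 2, 5, 6, 7, 8, 9, 10, 11, 12}
Step 11: union(3, 1) -> merged; set of 3 now {1, 2, 3, 5, 6, 7, 8, 9, 10, 11, 12}
Step 12: union(2, 3) -> already same set; set of 2 now {1, 2, 3, 5, 6, 7, 8, 9, 10, 11, 12}
Step 13: union(2, 9) -> already same set; set of 2 now {1, 2, 3, 5, 6, 7, 8, 9, 10, 11, 12}
Step 14: union(5, 3) -> already same set; set of 5 now {1, 2, 3, 5, 6, 7, 8, 9, 10, 11, 12}
Step 15: union(11, 3) -> already same set; set of 11 now {1, 2, 3, 5, 6, 7, 8, 9, 10, 11, 12}
Step 16: union(2, 12) -> already same set; set of 2 now {1, 2, 3, 5, 6, 7, 8, 9, 10, 11, 12}
Step 17: union(2, 13) -> merged; set of 2 now {1, 2, 3, 5, 6, 7, 8, 9, 10, 11, 12, 13}
Step 18: union(12, 4) -> merged; set of 12 now {1, 2, 3, 4, 5, 6, 7, 8, 9, 10, 11, 12, 13}
Step 19: union(1, 3) -> already same set; set of 1 now {1, 2, 3, 4, 5, 6, 7, 8, 9, 10, 11, 12, 13}
Step 20: union(8, 4) -> already same set; set of 8 now {1, 2, 3, 4, 5, 6, 7, 8, 9, 10, 11, 12, 13}
Set of 13: {1, 2, 3, 4, 5, 6, 7, 8, 9, 10, 11, 12, 13}; 2 is a member.

Answer: yes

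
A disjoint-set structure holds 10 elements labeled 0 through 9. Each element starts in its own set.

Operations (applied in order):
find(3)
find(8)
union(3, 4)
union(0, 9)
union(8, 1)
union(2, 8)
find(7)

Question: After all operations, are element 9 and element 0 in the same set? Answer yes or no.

Answer: yes

Derivation:
Step 1: find(3) -> no change; set of 3 is {3}
Step 2: find(8) -> no change; set of 8 is {8}
Step 3: union(3, 4) -> merged; set of 3 now {3, 4}
Step 4: union(0, 9) -> merged; set of 0 now {0, 9}
Step 5: union(8, 1) -> merged; set of 8 now {1, 8}
Step 6: union(2, 8) -> merged; set of 2 now {1, 2, 8}
Step 7: find(7) -> no change; set of 7 is {7}
Set of 9: {0, 9}; 0 is a member.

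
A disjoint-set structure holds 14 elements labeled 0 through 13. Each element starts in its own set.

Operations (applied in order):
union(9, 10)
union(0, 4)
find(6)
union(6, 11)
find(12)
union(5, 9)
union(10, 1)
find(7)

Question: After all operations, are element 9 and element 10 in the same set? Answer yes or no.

Step 1: union(9, 10) -> merged; set of 9 now {9, 10}
Step 2: union(0, 4) -> merged; set of 0 now {0, 4}
Step 3: find(6) -> no change; set of 6 is {6}
Step 4: union(6, 11) -> merged; set of 6 now {6, 11}
Step 5: find(12) -> no change; set of 12 is {12}
Step 6: union(5, 9) -> merged; set of 5 now {5, 9, 10}
Step 7: union(10, 1) -> merged; set of 10 now {1, 5, 9, 10}
Step 8: find(7) -> no change; set of 7 is {7}
Set of 9: {1, 5, 9, 10}; 10 is a member.

Answer: yes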